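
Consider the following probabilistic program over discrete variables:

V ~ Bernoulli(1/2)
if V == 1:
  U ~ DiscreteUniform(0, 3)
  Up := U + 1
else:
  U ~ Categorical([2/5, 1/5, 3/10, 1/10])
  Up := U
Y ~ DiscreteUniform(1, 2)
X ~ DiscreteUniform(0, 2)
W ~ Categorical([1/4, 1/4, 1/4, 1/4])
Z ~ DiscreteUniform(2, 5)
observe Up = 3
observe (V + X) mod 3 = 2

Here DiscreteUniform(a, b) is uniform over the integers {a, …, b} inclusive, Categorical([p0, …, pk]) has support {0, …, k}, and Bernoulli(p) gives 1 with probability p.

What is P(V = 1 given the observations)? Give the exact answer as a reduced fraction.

P(V = 1 | obs) = 5/7

Enumerate traces; 64 have nonzero weight after conditioning:
  (V=0, U=3, Y=1, X=2, W=0, Z=2) weight 1/1920
  (V=0, U=3, Y=1, X=2, W=0, Z=3) weight 1/1920
  (V=0, U=3, Y=1, X=2, W=0, Z=4) weight 1/1920
  (V=0, U=3, Y=1, X=2, W=0, Z=5) weight 1/1920
  (V=0, U=3, Y=1, X=2, W=1, Z=2) weight 1/1920
  (V=0, U=3, Y=1, X=2, W=1, Z=3) weight 1/1920
  (V=0, U=3, Y=1, X=2, W=1, Z=4) weight 1/1920
  (V=0, U=3, Y=1, X=2, W=1, Z=5) weight 1/1920
  (V=1, U=2, Y=1, X=1, W=0, Z=2) weight 1/768
  … 55 more
Group by V:
  weight(V=0) = 1/60
  weight(V=1) = 1/24
Total weight = 1/60 + 1/24 = 7/120
P(V=0 | obs) = 1/60 / 7/120 = 2/7
P(V=1 | obs) = 1/24 / 7/120 = 5/7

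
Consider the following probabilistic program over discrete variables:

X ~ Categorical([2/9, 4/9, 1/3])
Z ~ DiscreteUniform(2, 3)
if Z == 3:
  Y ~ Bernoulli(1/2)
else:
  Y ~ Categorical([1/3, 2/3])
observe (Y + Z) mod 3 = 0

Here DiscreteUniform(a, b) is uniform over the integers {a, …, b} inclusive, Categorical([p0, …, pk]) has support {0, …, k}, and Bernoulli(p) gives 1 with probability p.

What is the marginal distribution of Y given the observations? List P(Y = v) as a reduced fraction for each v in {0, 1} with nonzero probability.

P(Y=0) = 3/7, P(Y=1) = 4/7

Enumerate traces; 6 have nonzero weight after conditioning:
  (X=0, Z=2, Y=1) weight 2/27
  (X=0, Z=3, Y=0) weight 1/18
  (X=1, Z=2, Y=1) weight 4/27
  (X=1, Z=3, Y=0) weight 1/9
  (X=2, Z=2, Y=1) weight 1/9
  (X=2, Z=3, Y=0) weight 1/12
Group by Y:
  weight(Y=0) = 1/4
  weight(Y=1) = 1/3
Total weight = 1/4 + 1/3 = 7/12
P(Y=0 | obs) = 1/4 / 7/12 = 3/7
P(Y=1 | obs) = 1/3 / 7/12 = 4/7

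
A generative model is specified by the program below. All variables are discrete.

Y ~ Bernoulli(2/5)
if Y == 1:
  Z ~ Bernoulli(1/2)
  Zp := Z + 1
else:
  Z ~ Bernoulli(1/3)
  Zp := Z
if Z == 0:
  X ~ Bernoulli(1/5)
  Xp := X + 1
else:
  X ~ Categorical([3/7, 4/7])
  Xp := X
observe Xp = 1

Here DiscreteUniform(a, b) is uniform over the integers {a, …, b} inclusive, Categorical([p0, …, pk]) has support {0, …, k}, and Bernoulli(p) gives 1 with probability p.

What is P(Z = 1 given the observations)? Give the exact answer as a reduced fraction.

P(Z = 1 | obs) = 10/31

Enumerate traces; 4 have nonzero weight after conditioning:
  (Y=0, Z=0, X=0) weight 8/25
  (Y=0, Z=1, X=1) weight 4/35
  (Y=1, Z=0, X=0) weight 4/25
  (Y=1, Z=1, X=1) weight 4/35
Group by Z:
  weight(Z=0) = 12/25
  weight(Z=1) = 8/35
Total weight = 12/25 + 8/35 = 124/175
P(Z=0 | obs) = 12/25 / 124/175 = 21/31
P(Z=1 | obs) = 8/35 / 124/175 = 10/31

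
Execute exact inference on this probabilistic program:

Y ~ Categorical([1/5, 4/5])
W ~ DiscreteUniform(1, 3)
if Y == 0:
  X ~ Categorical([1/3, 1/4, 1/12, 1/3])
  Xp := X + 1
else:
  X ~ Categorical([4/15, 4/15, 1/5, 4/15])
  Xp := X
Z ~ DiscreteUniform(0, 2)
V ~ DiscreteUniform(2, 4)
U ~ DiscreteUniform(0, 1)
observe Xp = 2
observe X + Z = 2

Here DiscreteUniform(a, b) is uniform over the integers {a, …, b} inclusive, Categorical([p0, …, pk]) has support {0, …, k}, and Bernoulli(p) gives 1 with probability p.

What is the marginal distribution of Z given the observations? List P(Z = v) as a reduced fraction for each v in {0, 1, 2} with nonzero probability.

P(Z=0) = 16/21, P(Z=1) = 5/21

Enumerate traces; 36 have nonzero weight after conditioning:
  (Y=0, W=1, X=1, Z=1, V=2, U=0) weight 1/1080
  (Y=0, W=1, X=1, Z=1, V=2, U=1) weight 1/1080
  (Y=0, W=1, X=1, Z=1, V=3, U=0) weight 1/1080
  (Y=0, W=1, X=1, Z=1, V=3, U=1) weight 1/1080
  (Y=0, W=1, X=1, Z=1, V=4, U=0) weight 1/1080
  (Y=0, W=1, X=1, Z=1, V=4, U=1) weight 1/1080
  (Y=0, W=2, X=1, Z=1, V=2, U=0) weight 1/1080
  (Y=0, W=2, X=1, Z=1, V=2, U=1) weight 1/1080
  (Y=1, W=1, X=2, Z=0, V=2, U=0) weight 2/675
  … 27 more
Group by Z:
  weight(Z=0) = 4/75
  weight(Z=1) = 1/60
Total weight = 4/75 + 1/60 = 7/100
P(Z=0 | obs) = 4/75 / 7/100 = 16/21
P(Z=1 | obs) = 1/60 / 7/100 = 5/21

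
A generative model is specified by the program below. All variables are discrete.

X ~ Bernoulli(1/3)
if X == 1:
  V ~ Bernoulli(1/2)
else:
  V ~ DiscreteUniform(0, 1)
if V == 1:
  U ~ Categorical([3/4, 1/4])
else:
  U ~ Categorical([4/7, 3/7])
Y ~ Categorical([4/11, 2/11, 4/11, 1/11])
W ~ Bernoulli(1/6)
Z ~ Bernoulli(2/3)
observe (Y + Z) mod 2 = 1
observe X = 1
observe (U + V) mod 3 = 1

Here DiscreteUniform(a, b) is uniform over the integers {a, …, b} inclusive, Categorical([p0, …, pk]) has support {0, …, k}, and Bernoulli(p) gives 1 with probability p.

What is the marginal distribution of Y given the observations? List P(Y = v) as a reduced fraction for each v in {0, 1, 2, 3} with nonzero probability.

P(Y=0) = 8/19, P(Y=1) = 2/19, P(Y=2) = 8/19, P(Y=3) = 1/19

Enumerate traces; 16 have nonzero weight after conditioning:
  (X=1, V=0, U=1, Y=0, W=0, Z=1) weight 10/693
  (X=1, V=0, U=1, Y=0, W=1, Z=1) weight 2/693
  (X=1, V=0, U=1, Y=1, W=0, Z=0) weight 5/1386
  (X=1, V=0, U=1, Y=1, W=1, Z=0) weight 1/1386
  (X=1, V=0, U=1, Y=2, W=0, Z=1) weight 10/693
  (X=1, V=0, U=1, Y=2, W=1, Z=1) weight 2/693
  (X=1, V=0, U=1, Y=3, W=0, Z=0) weight 5/2772
  (X=1, V=0, U=1, Y=3, W=1, Z=0) weight 1/2772
  … 8 more
Group by Y:
  weight(Y=0) = 1/21
  weight(Y=1) = 1/84
  weight(Y=2) = 1/21
  weight(Y=3) = 1/168
Total weight = 1/21 + 1/84 + 1/21 + 1/168 = 19/168
P(Y=0 | obs) = 1/21 / 19/168 = 8/19
P(Y=1 | obs) = 1/84 / 19/168 = 2/19
P(Y=2 | obs) = 1/21 / 19/168 = 8/19
P(Y=3 | obs) = 1/168 / 19/168 = 1/19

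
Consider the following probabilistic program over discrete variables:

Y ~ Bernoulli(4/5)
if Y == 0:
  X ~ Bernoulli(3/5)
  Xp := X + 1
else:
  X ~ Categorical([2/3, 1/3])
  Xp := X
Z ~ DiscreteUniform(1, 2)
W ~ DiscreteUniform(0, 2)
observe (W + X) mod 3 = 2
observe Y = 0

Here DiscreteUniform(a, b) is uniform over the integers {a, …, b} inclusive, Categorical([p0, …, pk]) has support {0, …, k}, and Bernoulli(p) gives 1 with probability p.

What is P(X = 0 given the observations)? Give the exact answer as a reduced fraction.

P(X = 0 | obs) = 2/5

Enumerate traces; 4 have nonzero weight after conditioning:
  (Y=0, X=0, Z=1, W=2) weight 1/75
  (Y=0, X=0, Z=2, W=2) weight 1/75
  (Y=0, X=1, Z=1, W=1) weight 1/50
  (Y=0, X=1, Z=2, W=1) weight 1/50
Group by X:
  weight(X=0) = 2/75
  weight(X=1) = 1/25
Total weight = 2/75 + 1/25 = 1/15
P(X=0 | obs) = 2/75 / 1/15 = 2/5
P(X=1 | obs) = 1/25 / 1/15 = 3/5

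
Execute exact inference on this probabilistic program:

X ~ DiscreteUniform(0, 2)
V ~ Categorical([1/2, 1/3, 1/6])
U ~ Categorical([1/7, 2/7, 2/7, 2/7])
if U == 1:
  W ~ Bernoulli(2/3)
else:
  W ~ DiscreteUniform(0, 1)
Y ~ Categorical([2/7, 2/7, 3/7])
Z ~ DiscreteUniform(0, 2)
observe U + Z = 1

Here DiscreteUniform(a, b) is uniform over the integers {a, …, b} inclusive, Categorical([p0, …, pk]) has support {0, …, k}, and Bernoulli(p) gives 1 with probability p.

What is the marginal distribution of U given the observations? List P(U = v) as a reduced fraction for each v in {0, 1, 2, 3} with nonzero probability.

Enumerate traces; 108 have nonzero weight after conditioning:
  (X=0, V=0, U=0, W=0, Y=0, Z=1) weight 1/882
  (X=0, V=0, U=0, W=0, Y=1, Z=1) weight 1/882
  (X=0, V=0, U=0, W=0, Y=2, Z=1) weight 1/588
  (X=0, V=0, U=0, W=1, Y=0, Z=1) weight 1/882
  (X=0, V=0, U=0, W=1, Y=1, Z=1) weight 1/882
  (X=0, V=0, U=0, W=1, Y=2, Z=1) weight 1/588
  (X=0, V=0, U=1, W=0, Y=0, Z=0) weight 2/1323
  (X=0, V=0, U=1, W=0, Y=1, Z=0) weight 2/1323
  … 100 more
Group by U:
  weight(U=0) = 1/21
  weight(U=1) = 2/21
Total weight = 1/21 + 2/21 = 1/7
P(U=0 | obs) = 1/21 / 1/7 = 1/3
P(U=1 | obs) = 2/21 / 1/7 = 2/3

P(U=0) = 1/3, P(U=1) = 2/3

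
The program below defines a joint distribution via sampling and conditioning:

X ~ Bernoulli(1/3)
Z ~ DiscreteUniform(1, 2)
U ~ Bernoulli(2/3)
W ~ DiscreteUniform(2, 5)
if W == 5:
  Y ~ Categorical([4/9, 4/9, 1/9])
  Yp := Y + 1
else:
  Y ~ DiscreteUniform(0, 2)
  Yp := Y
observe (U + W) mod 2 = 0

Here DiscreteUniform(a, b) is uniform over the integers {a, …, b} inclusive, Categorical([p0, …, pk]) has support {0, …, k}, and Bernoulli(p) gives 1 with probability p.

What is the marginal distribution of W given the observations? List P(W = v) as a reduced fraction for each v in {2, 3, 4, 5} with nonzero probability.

Enumerate traces; 48 have nonzero weight after conditioning:
  (X=0, Z=1, U=0, W=2, Y=0) weight 1/108
  (X=0, Z=1, U=0, W=2, Y=1) weight 1/108
  (X=0, Z=1, U=0, W=2, Y=2) weight 1/108
  (X=0, Z=1, U=0, W=4, Y=0) weight 1/108
  (X=0, Z=1, U=0, W=4, Y=1) weight 1/108
  (X=0, Z=1, U=0, W=4, Y=2) weight 1/108
  (X=0, Z=1, U=1, W=3, Y=0) weight 1/54
  (X=0, Z=1, U=1, W=3, Y=1) weight 1/54
  (X=0, Z=1, U=1, W=5, Y=0) weight 2/81
  … 39 more
Group by W:
  weight(W=2) = 1/12
  weight(W=3) = 1/6
  weight(W=4) = 1/12
  weight(W=5) = 1/6
Total weight = 1/12 + 1/6 + 1/12 + 1/6 = 1/2
P(W=2 | obs) = 1/12 / 1/2 = 1/6
P(W=3 | obs) = 1/6 / 1/2 = 1/3
P(W=4 | obs) = 1/12 / 1/2 = 1/6
P(W=5 | obs) = 1/6 / 1/2 = 1/3

P(W=2) = 1/6, P(W=3) = 1/3, P(W=4) = 1/6, P(W=5) = 1/3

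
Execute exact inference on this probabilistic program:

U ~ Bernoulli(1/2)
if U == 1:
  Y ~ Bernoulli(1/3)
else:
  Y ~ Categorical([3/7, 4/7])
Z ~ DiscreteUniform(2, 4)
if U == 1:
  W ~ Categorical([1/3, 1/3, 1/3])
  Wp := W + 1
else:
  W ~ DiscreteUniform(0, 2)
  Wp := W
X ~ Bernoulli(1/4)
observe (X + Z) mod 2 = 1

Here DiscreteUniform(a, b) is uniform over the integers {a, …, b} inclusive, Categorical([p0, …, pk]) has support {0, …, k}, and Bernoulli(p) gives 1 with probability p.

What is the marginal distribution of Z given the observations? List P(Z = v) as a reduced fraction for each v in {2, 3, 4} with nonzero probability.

Enumerate traces; 36 have nonzero weight after conditioning:
  (U=0, Y=0, Z=2, W=0, X=1) weight 1/168
  (U=0, Y=0, Z=2, W=1, X=1) weight 1/168
  (U=0, Y=0, Z=2, W=2, X=1) weight 1/168
  (U=0, Y=0, Z=3, W=0, X=0) weight 1/56
  (U=0, Y=0, Z=3, W=1, X=0) weight 1/56
  (U=0, Y=0, Z=3, W=2, X=0) weight 1/56
  (U=0, Y=0, Z=4, W=0, X=1) weight 1/168
  (U=0, Y=0, Z=4, W=1, X=1) weight 1/168
  … 28 more
Group by Z:
  weight(Z=2) = 1/12
  weight(Z=3) = 1/4
  weight(Z=4) = 1/12
Total weight = 1/12 + 1/4 + 1/12 = 5/12
P(Z=2 | obs) = 1/12 / 5/12 = 1/5
P(Z=3 | obs) = 1/4 / 5/12 = 3/5
P(Z=4 | obs) = 1/12 / 5/12 = 1/5

P(Z=2) = 1/5, P(Z=3) = 3/5, P(Z=4) = 1/5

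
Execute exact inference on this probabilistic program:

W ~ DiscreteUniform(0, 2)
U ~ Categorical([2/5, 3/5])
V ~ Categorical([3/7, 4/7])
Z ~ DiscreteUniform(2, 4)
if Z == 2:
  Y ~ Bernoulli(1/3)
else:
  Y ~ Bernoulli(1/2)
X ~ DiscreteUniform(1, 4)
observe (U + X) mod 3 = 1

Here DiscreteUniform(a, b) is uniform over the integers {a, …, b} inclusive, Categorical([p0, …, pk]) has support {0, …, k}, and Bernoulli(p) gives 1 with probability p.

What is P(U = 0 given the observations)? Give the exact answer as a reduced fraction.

Enumerate traces; 108 have nonzero weight after conditioning:
  (W=0, U=0, V=0, Z=2, Y=0, X=1) weight 1/315
  (W=0, U=0, V=0, Z=2, Y=0, X=4) weight 1/315
  (W=0, U=0, V=0, Z=2, Y=1, X=1) weight 1/630
  (W=0, U=0, V=0, Z=2, Y=1, X=4) weight 1/630
  (W=0, U=0, V=0, Z=3, Y=0, X=1) weight 1/420
  (W=0, U=0, V=0, Z=3, Y=0, X=4) weight 1/420
  (W=0, U=0, V=0, Z=3, Y=1, X=1) weight 1/420
  (W=0, U=0, V=0, Z=3, Y=1, X=4) weight 1/420
  (W=0, U=1, V=0, Z=2, Y=0, X=3) weight 1/210
  … 99 more
Group by U:
  weight(U=0) = 1/5
  weight(U=1) = 3/20
Total weight = 1/5 + 3/20 = 7/20
P(U=0 | obs) = 1/5 / 7/20 = 4/7
P(U=1 | obs) = 3/20 / 7/20 = 3/7

P(U = 0 | obs) = 4/7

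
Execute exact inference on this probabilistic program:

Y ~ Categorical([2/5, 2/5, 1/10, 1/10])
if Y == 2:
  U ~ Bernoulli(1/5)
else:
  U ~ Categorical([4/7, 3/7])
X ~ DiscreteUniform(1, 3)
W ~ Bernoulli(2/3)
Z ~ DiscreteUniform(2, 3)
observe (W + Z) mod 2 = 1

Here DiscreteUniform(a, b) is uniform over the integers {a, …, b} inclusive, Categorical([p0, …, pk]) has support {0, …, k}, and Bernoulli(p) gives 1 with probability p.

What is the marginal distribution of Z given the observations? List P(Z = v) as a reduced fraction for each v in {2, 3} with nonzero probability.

P(Z=2) = 2/3, P(Z=3) = 1/3

Enumerate traces; 48 have nonzero weight after conditioning:
  (Y=0, U=0, X=1, W=0, Z=3) weight 4/315
  (Y=0, U=0, X=1, W=1, Z=2) weight 8/315
  (Y=0, U=0, X=2, W=0, Z=3) weight 4/315
  (Y=0, U=0, X=2, W=1, Z=2) weight 8/315
  (Y=0, U=0, X=3, W=0, Z=3) weight 4/315
  (Y=0, U=0, X=3, W=1, Z=2) weight 8/315
  (Y=0, U=1, X=1, W=0, Z=3) weight 1/105
  (Y=0, U=1, X=1, W=1, Z=2) weight 2/105
  … 40 more
Group by Z:
  weight(Z=2) = 1/3
  weight(Z=3) = 1/6
Total weight = 1/3 + 1/6 = 1/2
P(Z=2 | obs) = 1/3 / 1/2 = 2/3
P(Z=3 | obs) = 1/6 / 1/2 = 1/3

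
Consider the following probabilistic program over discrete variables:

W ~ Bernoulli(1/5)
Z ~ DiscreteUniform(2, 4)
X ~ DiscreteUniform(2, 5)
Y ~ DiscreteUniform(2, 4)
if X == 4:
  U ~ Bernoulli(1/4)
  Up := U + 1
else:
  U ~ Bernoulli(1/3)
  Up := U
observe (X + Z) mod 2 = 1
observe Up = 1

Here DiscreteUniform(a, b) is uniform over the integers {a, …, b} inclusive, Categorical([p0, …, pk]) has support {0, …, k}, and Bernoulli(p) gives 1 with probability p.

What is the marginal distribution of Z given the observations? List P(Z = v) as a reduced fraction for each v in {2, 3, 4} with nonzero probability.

P(Z=2) = 8/29, P(Z=3) = 13/29, P(Z=4) = 8/29

Enumerate traces; 36 have nonzero weight after conditioning:
  (W=0, Z=2, X=3, Y=2, U=1) weight 1/135
  (W=0, Z=2, X=3, Y=3, U=1) weight 1/135
  (W=0, Z=2, X=3, Y=4, U=1) weight 1/135
  (W=0, Z=2, X=5, Y=2, U=1) weight 1/135
  (W=0, Z=2, X=5, Y=3, U=1) weight 1/135
  (W=0, Z=2, X=5, Y=4, U=1) weight 1/135
  (W=0, Z=3, X=2, Y=2, U=1) weight 1/135
  (W=0, Z=3, X=2, Y=3, U=1) weight 1/135
  (W=0, Z=4, X=3, Y=2, U=1) weight 1/135
  … 27 more
Group by Z:
  weight(Z=2) = 1/18
  weight(Z=3) = 13/144
  weight(Z=4) = 1/18
Total weight = 1/18 + 13/144 + 1/18 = 29/144
P(Z=2 | obs) = 1/18 / 29/144 = 8/29
P(Z=3 | obs) = 13/144 / 29/144 = 13/29
P(Z=4 | obs) = 1/18 / 29/144 = 8/29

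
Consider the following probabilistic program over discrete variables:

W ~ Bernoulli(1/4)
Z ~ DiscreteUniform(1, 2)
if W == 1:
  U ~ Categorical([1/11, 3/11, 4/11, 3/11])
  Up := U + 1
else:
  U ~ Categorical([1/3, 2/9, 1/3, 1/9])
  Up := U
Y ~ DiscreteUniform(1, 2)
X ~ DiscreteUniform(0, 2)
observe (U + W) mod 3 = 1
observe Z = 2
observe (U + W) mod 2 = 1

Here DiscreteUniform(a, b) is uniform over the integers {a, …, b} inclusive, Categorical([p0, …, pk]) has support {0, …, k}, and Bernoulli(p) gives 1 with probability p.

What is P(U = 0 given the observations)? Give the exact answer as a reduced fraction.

P(U = 0 | obs) = 3/25

Enumerate traces; 12 have nonzero weight after conditioning:
  (W=0, Z=2, U=1, Y=1, X=0) weight 1/72
  (W=0, Z=2, U=1, Y=1, X=1) weight 1/72
  (W=0, Z=2, U=1, Y=1, X=2) weight 1/72
  (W=0, Z=2, U=1, Y=2, X=0) weight 1/72
  (W=0, Z=2, U=1, Y=2, X=1) weight 1/72
  (W=0, Z=2, U=1, Y=2, X=2) weight 1/72
  (W=1, Z=2, U=0, Y=1, X=0) weight 1/528
  (W=1, Z=2, U=0, Y=1, X=1) weight 1/528
  … 4 more
Group by U:
  weight(U=0) = 1/88
  weight(U=1) = 1/12
Total weight = 1/88 + 1/12 = 25/264
P(U=0 | obs) = 1/88 / 25/264 = 3/25
P(U=1 | obs) = 1/12 / 25/264 = 22/25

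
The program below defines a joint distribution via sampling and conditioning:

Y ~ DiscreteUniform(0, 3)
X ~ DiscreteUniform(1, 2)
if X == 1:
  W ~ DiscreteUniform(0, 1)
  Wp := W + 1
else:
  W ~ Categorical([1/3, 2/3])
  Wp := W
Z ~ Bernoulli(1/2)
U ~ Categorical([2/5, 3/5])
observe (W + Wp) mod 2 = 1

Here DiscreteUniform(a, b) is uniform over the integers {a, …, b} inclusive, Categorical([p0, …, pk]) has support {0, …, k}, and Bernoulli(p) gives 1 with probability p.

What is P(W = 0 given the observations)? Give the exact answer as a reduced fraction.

P(W = 0 | obs) = 1/2

Enumerate traces; 32 have nonzero weight after conditioning:
  (Y=0, X=1, W=0, Z=0, U=0) weight 1/80
  (Y=0, X=1, W=0, Z=0, U=1) weight 3/160
  (Y=0, X=1, W=0, Z=1, U=0) weight 1/80
  (Y=0, X=1, W=0, Z=1, U=1) weight 3/160
  (Y=0, X=1, W=1, Z=0, U=0) weight 1/80
  (Y=0, X=1, W=1, Z=0, U=1) weight 3/160
  (Y=0, X=1, W=1, Z=1, U=0) weight 1/80
  (Y=0, X=1, W=1, Z=1, U=1) weight 3/160
  … 24 more
Group by W:
  weight(W=0) = 1/4
  weight(W=1) = 1/4
Total weight = 1/4 + 1/4 = 1/2
P(W=0 | obs) = 1/4 / 1/2 = 1/2
P(W=1 | obs) = 1/4 / 1/2 = 1/2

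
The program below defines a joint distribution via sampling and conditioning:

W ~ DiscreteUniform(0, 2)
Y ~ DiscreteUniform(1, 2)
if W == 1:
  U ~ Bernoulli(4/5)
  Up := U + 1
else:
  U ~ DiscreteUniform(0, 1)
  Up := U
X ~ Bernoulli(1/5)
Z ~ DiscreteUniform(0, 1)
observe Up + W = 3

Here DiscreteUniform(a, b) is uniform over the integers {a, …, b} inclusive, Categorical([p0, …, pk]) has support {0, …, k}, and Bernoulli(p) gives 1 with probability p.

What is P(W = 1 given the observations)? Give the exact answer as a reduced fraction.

P(W = 1 | obs) = 8/13

Enumerate traces; 16 have nonzero weight after conditioning:
  (W=1, Y=1, U=1, X=0, Z=0) weight 4/75
  (W=1, Y=1, U=1, X=0, Z=1) weight 4/75
  (W=1, Y=1, U=1, X=1, Z=0) weight 1/75
  (W=1, Y=1, U=1, X=1, Z=1) weight 1/75
  (W=1, Y=2, U=1, X=0, Z=0) weight 4/75
  (W=1, Y=2, U=1, X=0, Z=1) weight 4/75
  (W=1, Y=2, U=1, X=1, Z=0) weight 1/75
  (W=1, Y=2, U=1, X=1, Z=1) weight 1/75
  (W=2, Y=1, U=1, X=0, Z=0) weight 1/30
  … 7 more
Group by W:
  weight(W=1) = 4/15
  weight(W=2) = 1/6
Total weight = 4/15 + 1/6 = 13/30
P(W=1 | obs) = 4/15 / 13/30 = 8/13
P(W=2 | obs) = 1/6 / 13/30 = 5/13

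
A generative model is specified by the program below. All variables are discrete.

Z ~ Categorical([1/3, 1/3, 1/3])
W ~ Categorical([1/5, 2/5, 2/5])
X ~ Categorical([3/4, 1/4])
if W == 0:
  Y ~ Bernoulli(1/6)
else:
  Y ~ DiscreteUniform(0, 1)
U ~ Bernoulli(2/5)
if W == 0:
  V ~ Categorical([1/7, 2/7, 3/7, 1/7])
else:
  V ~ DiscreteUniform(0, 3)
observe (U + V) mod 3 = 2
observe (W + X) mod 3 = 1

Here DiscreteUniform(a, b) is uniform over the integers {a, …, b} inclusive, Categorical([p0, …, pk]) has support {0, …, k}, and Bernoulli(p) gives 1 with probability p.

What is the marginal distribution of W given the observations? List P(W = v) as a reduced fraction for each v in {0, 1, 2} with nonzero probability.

Enumerate traces; 24 have nonzero weight after conditioning:
  (Z=0, W=0, X=1, Y=0, U=0, V=2) weight 1/280
  (Z=0, W=0, X=1, Y=0, U=1, V=1) weight 1/630
  (Z=0, W=0, X=1, Y=1, U=0, V=2) weight 1/1400
  (Z=0, W=0, X=1, Y=1, U=1, V=1) weight 1/3150
  (Z=0, W=1, X=0, Y=0, U=0, V=2) weight 3/400
  (Z=0, W=1, X=0, Y=0, U=1, V=1) weight 1/200
  (Z=0, W=1, X=0, Y=1, U=0, V=2) weight 3/400
  (Z=0, W=1, X=0, Y=1, U=1, V=1) weight 1/200
  … 16 more
Group by W:
  weight(W=0) = 13/700
  weight(W=1) = 3/40
Total weight = 13/700 + 3/40 = 131/1400
P(W=0 | obs) = 13/700 / 131/1400 = 26/131
P(W=1 | obs) = 3/40 / 131/1400 = 105/131

P(W=0) = 26/131, P(W=1) = 105/131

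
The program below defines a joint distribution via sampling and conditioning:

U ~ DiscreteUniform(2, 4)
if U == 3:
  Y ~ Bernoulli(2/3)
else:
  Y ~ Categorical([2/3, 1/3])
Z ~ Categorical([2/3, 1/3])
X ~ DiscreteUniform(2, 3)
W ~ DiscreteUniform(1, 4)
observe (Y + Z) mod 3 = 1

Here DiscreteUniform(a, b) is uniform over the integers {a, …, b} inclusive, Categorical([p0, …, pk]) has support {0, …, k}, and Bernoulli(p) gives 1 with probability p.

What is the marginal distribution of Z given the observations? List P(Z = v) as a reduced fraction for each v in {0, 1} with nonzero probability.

Enumerate traces; 48 have nonzero weight after conditioning:
  (U=2, Y=0, Z=1, X=2, W=1) weight 1/108
  (U=2, Y=0, Z=1, X=2, W=2) weight 1/108
  (U=2, Y=0, Z=1, X=2, W=3) weight 1/108
  (U=2, Y=0, Z=1, X=2, W=4) weight 1/108
  (U=2, Y=0, Z=1, X=3, W=1) weight 1/108
  (U=2, Y=0, Z=1, X=3, W=2) weight 1/108
  (U=2, Y=0, Z=1, X=3, W=3) weight 1/108
  (U=2, Y=0, Z=1, X=3, W=4) weight 1/108
  (U=2, Y=1, Z=0, X=2, W=1) weight 1/108
  … 39 more
Group by Z:
  weight(Z=0) = 8/27
  weight(Z=1) = 5/27
Total weight = 8/27 + 5/27 = 13/27
P(Z=0 | obs) = 8/27 / 13/27 = 8/13
P(Z=1 | obs) = 5/27 / 13/27 = 5/13

P(Z=0) = 8/13, P(Z=1) = 5/13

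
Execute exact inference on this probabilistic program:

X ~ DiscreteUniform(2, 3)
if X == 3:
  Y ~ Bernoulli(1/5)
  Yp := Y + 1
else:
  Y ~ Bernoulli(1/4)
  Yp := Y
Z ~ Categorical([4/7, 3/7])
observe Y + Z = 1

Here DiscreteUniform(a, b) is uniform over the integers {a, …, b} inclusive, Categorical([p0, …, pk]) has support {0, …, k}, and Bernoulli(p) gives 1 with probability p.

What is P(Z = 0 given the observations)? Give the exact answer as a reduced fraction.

Enumerate traces; 4 have nonzero weight after conditioning:
  (X=2, Y=0, Z=1) weight 9/56
  (X=2, Y=1, Z=0) weight 1/14
  (X=3, Y=0, Z=1) weight 6/35
  (X=3, Y=1, Z=0) weight 2/35
Group by Z:
  weight(Z=0) = 9/70
  weight(Z=1) = 93/280
Total weight = 9/70 + 93/280 = 129/280
P(Z=0 | obs) = 9/70 / 129/280 = 12/43
P(Z=1 | obs) = 93/280 / 129/280 = 31/43

P(Z = 0 | obs) = 12/43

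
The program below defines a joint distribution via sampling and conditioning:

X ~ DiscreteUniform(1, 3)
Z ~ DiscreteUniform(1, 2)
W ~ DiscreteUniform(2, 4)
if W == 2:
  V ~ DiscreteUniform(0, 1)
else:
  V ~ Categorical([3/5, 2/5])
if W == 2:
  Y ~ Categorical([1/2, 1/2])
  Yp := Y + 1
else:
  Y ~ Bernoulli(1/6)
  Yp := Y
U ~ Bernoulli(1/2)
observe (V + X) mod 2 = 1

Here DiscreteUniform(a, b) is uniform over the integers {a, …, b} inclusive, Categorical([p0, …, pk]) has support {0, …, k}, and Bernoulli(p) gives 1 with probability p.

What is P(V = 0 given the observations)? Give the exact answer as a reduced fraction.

P(V = 0 | obs) = 34/47

Enumerate traces; 72 have nonzero weight after conditioning:
  (X=1, Z=1, W=2, V=0, Y=0, U=0) weight 1/144
  (X=1, Z=1, W=2, V=0, Y=0, U=1) weight 1/144
  (X=1, Z=1, W=2, V=0, Y=1, U=0) weight 1/144
  (X=1, Z=1, W=2, V=0, Y=1, U=1) weight 1/144
  (X=1, Z=1, W=3, V=0, Y=0, U=0) weight 1/72
  (X=1, Z=1, W=3, V=0, Y=0, U=1) weight 1/72
  (X=1, Z=1, W=3, V=0, Y=1, U=0) weight 1/360
  (X=1, Z=1, W=3, V=0, Y=1, U=1) weight 1/360
  (X=2, Z=1, W=2, V=1, Y=0, U=0) weight 1/144
  … 63 more
Group by V:
  weight(V=0) = 17/45
  weight(V=1) = 13/90
Total weight = 17/45 + 13/90 = 47/90
P(V=0 | obs) = 17/45 / 47/90 = 34/47
P(V=1 | obs) = 13/90 / 47/90 = 13/47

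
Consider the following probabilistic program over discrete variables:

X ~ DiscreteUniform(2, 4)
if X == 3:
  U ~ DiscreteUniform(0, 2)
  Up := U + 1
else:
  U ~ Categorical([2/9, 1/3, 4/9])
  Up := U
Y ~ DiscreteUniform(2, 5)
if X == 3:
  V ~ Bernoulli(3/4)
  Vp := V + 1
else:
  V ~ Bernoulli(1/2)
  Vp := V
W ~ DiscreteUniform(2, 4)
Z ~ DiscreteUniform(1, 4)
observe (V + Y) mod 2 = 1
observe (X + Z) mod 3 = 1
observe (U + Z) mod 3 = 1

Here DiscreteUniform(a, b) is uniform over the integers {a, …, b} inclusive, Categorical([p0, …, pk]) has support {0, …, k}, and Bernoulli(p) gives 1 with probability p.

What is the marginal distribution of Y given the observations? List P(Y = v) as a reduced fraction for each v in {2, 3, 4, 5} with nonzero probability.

Enumerate traces; 48 have nonzero weight after conditioning:
  (X=2, U=2, Y=2, V=1, W=2, Z=2) weight 1/648
  (X=2, U=2, Y=2, V=1, W=3, Z=2) weight 1/648
  (X=2, U=2, Y=2, V=1, W=4, Z=2) weight 1/648
  (X=2, U=2, Y=3, V=0, W=2, Z=2) weight 1/648
  (X=2, U=2, Y=3, V=0, W=3, Z=2) weight 1/648
  (X=2, U=2, Y=3, V=0, W=4, Z=2) weight 1/648
  (X=2, U=2, Y=4, V=1, W=2, Z=2) weight 1/648
  (X=2, U=2, Y=4, V=1, W=3, Z=2) weight 1/648
  (X=2, U=2, Y=5, V=0, W=2, Z=2) weight 1/648
  … 39 more
Group by Y:
  weight(Y=2) = 1/54
  weight(Y=3) = 5/432
  weight(Y=4) = 1/54
  weight(Y=5) = 5/432
Total weight = 1/54 + 5/432 + 1/54 + 5/432 = 13/216
P(Y=2 | obs) = 1/54 / 13/216 = 4/13
P(Y=3 | obs) = 5/432 / 13/216 = 5/26
P(Y=4 | obs) = 1/54 / 13/216 = 4/13
P(Y=5 | obs) = 5/432 / 13/216 = 5/26

P(Y=2) = 4/13, P(Y=3) = 5/26, P(Y=4) = 4/13, P(Y=5) = 5/26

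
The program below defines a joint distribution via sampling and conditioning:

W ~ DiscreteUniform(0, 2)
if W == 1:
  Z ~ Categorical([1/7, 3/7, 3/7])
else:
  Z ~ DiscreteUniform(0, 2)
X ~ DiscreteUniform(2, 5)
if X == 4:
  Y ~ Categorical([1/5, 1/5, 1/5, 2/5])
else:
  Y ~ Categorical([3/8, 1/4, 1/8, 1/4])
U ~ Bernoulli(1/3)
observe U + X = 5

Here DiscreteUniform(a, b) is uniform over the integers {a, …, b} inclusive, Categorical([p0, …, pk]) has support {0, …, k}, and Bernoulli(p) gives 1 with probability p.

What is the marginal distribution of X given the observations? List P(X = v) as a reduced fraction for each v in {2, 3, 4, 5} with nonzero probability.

P(X=4) = 1/3, P(X=5) = 2/3

Enumerate traces; 72 have nonzero weight after conditioning:
  (W=0, Z=0, X=4, Y=0, U=1) weight 1/540
  (W=0, Z=0, X=4, Y=1, U=1) weight 1/540
  (W=0, Z=0, X=4, Y=2, U=1) weight 1/540
  (W=0, Z=0, X=4, Y=3, U=1) weight 1/270
  (W=0, Z=0, X=5, Y=0, U=0) weight 1/144
  (W=0, Z=0, X=5, Y=1, U=0) weight 1/216
  (W=0, Z=0, X=5, Y=2, U=0) weight 1/432
  (W=0, Z=0, X=5, Y=3, U=0) weight 1/216
  … 64 more
Group by X:
  weight(X=4) = 1/12
  weight(X=5) = 1/6
Total weight = 1/12 + 1/6 = 1/4
P(X=4 | obs) = 1/12 / 1/4 = 1/3
P(X=5 | obs) = 1/6 / 1/4 = 2/3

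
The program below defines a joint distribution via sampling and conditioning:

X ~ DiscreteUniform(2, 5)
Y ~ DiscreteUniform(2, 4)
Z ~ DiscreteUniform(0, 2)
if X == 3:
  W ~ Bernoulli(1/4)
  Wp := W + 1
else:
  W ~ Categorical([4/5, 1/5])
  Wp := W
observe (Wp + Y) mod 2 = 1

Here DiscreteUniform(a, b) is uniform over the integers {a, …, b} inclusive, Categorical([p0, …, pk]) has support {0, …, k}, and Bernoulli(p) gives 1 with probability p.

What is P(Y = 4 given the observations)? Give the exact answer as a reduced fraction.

Enumerate traces; 36 have nonzero weight after conditioning:
  (X=2, Y=2, Z=0, W=1) weight 1/180
  (X=2, Y=2, Z=1, W=1) weight 1/180
  (X=2, Y=2, Z=2, W=1) weight 1/180
  (X=2, Y=3, Z=0, W=0) weight 1/45
  (X=2, Y=3, Z=1, W=0) weight 1/45
  (X=2, Y=3, Z=2, W=0) weight 1/45
  (X=2, Y=4, Z=0, W=1) weight 1/180
  (X=2, Y=4, Z=1, W=1) weight 1/180
  … 28 more
Group by Y:
  weight(Y=2) = 9/80
  weight(Y=3) = 53/240
  weight(Y=4) = 9/80
Total weight = 9/80 + 53/240 + 9/80 = 107/240
P(Y=2 | obs) = 9/80 / 107/240 = 27/107
P(Y=3 | obs) = 53/240 / 107/240 = 53/107
P(Y=4 | obs) = 9/80 / 107/240 = 27/107

P(Y = 4 | obs) = 27/107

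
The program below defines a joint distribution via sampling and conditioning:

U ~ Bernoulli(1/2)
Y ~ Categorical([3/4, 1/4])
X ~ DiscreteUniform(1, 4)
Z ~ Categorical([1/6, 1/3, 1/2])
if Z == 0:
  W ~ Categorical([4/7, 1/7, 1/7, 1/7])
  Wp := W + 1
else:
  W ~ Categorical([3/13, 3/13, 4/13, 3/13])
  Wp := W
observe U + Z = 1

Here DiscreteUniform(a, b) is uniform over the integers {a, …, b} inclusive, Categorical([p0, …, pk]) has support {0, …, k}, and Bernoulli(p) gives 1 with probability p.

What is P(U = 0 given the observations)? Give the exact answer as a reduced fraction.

Enumerate traces; 64 have nonzero weight after conditioning:
  (U=0, Y=0, X=1, Z=1, W=0) weight 3/416
  (U=0, Y=0, X=1, Z=1, W=1) weight 3/416
  (U=0, Y=0, X=1, Z=1, W=2) weight 1/104
  (U=0, Y=0, X=1, Z=1, W=3) weight 3/416
  (U=0, Y=0, X=2, Z=1, W=0) weight 3/416
  (U=0, Y=0, X=2, Z=1, W=1) weight 3/416
  (U=0, Y=0, X=2, Z=1, W=2) weight 1/104
  (U=0, Y=0, X=2, Z=1, W=3) weight 3/416
  (U=1, Y=0, X=1, Z=0, W=0) weight 1/112
  … 55 more
Group by U:
  weight(U=0) = 1/6
  weight(U=1) = 1/12
Total weight = 1/6 + 1/12 = 1/4
P(U=0 | obs) = 1/6 / 1/4 = 2/3
P(U=1 | obs) = 1/12 / 1/4 = 1/3

P(U = 0 | obs) = 2/3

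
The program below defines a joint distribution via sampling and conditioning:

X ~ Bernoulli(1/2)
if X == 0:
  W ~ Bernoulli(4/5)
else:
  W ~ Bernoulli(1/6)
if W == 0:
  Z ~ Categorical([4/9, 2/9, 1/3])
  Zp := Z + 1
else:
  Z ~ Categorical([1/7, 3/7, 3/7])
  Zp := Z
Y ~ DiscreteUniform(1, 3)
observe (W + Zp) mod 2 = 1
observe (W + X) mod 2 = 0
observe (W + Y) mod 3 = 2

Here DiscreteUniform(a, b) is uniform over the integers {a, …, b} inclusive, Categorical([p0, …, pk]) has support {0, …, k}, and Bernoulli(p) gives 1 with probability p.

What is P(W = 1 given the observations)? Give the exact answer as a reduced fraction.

P(W = 1 | obs) = 30/79

Enumerate traces; 4 have nonzero weight after conditioning:
  (X=0, W=0, Z=0, Y=2) weight 2/135
  (X=0, W=0, Z=2, Y=2) weight 1/90
  (X=1, W=1, Z=0, Y=1) weight 1/252
  (X=1, W=1, Z=2, Y=1) weight 1/84
Group by W:
  weight(W=0) = 7/270
  weight(W=1) = 1/63
Total weight = 7/270 + 1/63 = 79/1890
P(W=0 | obs) = 7/270 / 79/1890 = 49/79
P(W=1 | obs) = 1/63 / 79/1890 = 30/79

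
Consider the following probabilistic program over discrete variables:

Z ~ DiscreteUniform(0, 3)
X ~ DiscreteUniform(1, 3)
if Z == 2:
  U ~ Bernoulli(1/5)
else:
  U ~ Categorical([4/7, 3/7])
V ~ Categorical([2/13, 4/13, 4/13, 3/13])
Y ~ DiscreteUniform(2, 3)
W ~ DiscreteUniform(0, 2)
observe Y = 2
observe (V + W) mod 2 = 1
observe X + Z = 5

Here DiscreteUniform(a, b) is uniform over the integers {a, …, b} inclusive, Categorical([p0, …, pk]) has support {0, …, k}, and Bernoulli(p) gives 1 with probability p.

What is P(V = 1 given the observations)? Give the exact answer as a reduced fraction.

P(V = 1 | obs) = 2/5

Enumerate traces; 24 have nonzero weight after conditioning:
  (Z=2, X=3, U=0, V=0, Y=2, W=1) weight 1/585
  (Z=2, X=3, U=0, V=1, Y=2, W=0) weight 2/585
  (Z=2, X=3, U=0, V=1, Y=2, W=2) weight 2/585
  (Z=2, X=3, U=0, V=2, Y=2, W=1) weight 2/585
  (Z=2, X=3, U=0, V=3, Y=2, W=0) weight 1/390
  (Z=2, X=3, U=0, V=3, Y=2, W=2) weight 1/390
  (Z=2, X=3, U=1, V=0, Y=2, W=1) weight 1/2340
  (Z=2, X=3, U=1, V=1, Y=2, W=0) weight 1/1170
  … 16 more
Group by V:
  weight(V=0) = 1/234
  weight(V=1) = 2/117
  weight(V=2) = 1/117
  weight(V=3) = 1/78
Total weight = 1/234 + 2/117 + 1/117 + 1/78 = 5/117
P(V=0 | obs) = 1/234 / 5/117 = 1/10
P(V=1 | obs) = 2/117 / 5/117 = 2/5
P(V=2 | obs) = 1/117 / 5/117 = 1/5
P(V=3 | obs) = 1/78 / 5/117 = 3/10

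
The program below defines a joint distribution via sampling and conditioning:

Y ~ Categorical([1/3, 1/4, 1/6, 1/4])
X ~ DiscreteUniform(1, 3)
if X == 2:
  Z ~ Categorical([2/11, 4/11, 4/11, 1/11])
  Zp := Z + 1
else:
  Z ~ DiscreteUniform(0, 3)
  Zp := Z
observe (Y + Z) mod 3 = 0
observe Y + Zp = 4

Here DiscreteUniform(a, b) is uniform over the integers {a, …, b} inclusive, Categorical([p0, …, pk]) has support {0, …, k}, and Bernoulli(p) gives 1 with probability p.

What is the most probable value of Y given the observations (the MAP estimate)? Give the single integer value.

Enumerate traces; 4 have nonzero weight after conditioning:
  (Y=0, X=2, Z=3) weight 1/99
  (Y=1, X=2, Z=2) weight 1/33
  (Y=2, X=2, Z=1) weight 2/99
  (Y=3, X=2, Z=0) weight 1/66
Group by Y:
  weight(Y=0) = 1/99
  weight(Y=1) = 1/33
  weight(Y=2) = 2/99
  weight(Y=3) = 1/66
Total weight = 1/99 + 1/33 + 2/99 + 1/66 = 5/66
P(Y=0 | obs) = 1/99 / 5/66 = 2/15
P(Y=1 | obs) = 1/33 / 5/66 = 2/5
P(Y=2 | obs) = 2/99 / 5/66 = 4/15
P(Y=3 | obs) = 1/66 / 5/66 = 1/5
argmax = 1

argmax_v P(Y = v | obs) = 1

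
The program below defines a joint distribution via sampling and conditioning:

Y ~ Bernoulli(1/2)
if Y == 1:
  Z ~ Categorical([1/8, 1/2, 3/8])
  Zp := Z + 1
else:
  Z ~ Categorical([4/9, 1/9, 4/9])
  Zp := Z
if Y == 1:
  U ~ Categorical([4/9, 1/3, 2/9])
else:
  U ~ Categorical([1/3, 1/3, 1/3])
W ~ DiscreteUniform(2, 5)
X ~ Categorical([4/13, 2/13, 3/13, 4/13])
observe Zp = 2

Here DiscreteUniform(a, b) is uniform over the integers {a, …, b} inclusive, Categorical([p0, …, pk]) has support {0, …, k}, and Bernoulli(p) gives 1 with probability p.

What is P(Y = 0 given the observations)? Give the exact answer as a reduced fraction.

P(Y = 0 | obs) = 8/17

Enumerate traces; 96 have nonzero weight after conditioning:
  (Y=0, Z=2, U=0, W=2, X=0) weight 2/351
  (Y=0, Z=2, U=0, W=2, X=1) weight 1/351
  (Y=0, Z=2, U=0, W=2, X=2) weight 1/234
  (Y=0, Z=2, U=0, W=2, X=3) weight 2/351
  (Y=0, Z=2, U=0, W=3, X=0) weight 2/351
  (Y=0, Z=2, U=0, W=3, X=1) weight 1/351
  (Y=0, Z=2, U=0, W=3, X=2) weight 1/234
  (Y=0, Z=2, U=0, W=3, X=3) weight 2/351
  (Y=1, Z=1, U=0, W=2, X=0) weight 1/117
  … 87 more
Group by Y:
  weight(Y=0) = 2/9
  weight(Y=1) = 1/4
Total weight = 2/9 + 1/4 = 17/36
P(Y=0 | obs) = 2/9 / 17/36 = 8/17
P(Y=1 | obs) = 1/4 / 17/36 = 9/17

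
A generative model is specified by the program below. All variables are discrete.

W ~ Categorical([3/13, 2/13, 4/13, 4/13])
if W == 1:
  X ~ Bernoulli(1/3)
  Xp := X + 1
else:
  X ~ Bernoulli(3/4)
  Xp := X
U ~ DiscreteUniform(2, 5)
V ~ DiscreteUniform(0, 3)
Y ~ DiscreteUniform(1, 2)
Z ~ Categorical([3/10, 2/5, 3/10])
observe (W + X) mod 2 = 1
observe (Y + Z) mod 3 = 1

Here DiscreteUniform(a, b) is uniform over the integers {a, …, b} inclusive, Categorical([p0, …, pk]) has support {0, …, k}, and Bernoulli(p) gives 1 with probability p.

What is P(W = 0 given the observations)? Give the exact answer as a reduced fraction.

Enumerate traces; 128 have nonzero weight after conditioning:
  (W=0, X=1, U=2, V=0, Y=1, Z=0) weight 27/16640
  (W=0, X=1, U=2, V=0, Y=2, Z=2) weight 27/16640
  (W=0, X=1, U=2, V=1, Y=1, Z=0) weight 27/16640
  (W=0, X=1, U=2, V=1, Y=2, Z=2) weight 27/16640
  (W=0, X=1, U=2, V=2, Y=1, Z=0) weight 27/16640
  (W=0, X=1, U=2, V=2, Y=2, Z=2) weight 27/16640
  (W=0, X=1, U=2, V=3, Y=1, Z=0) weight 27/16640
  (W=0, X=1, U=2, V=3, Y=2, Z=2) weight 27/16640
  (W=1, X=0, U=2, V=0, Y=1, Z=0) weight 1/1040
  (W=2, X=1, U=2, V=0, Y=1, Z=0) weight 9/4160
  … 118 more
Group by W:
  weight(W=0) = 27/520
  weight(W=1) = 2/65
  weight(W=2) = 9/130
  weight(W=3) = 3/130
Total weight = 27/520 + 2/65 + 9/130 + 3/130 = 7/40
P(W=0 | obs) = 27/520 / 7/40 = 27/91
P(W=1 | obs) = 2/65 / 7/40 = 16/91
P(W=2 | obs) = 9/130 / 7/40 = 36/91
P(W=3 | obs) = 3/130 / 7/40 = 12/91

P(W = 0 | obs) = 27/91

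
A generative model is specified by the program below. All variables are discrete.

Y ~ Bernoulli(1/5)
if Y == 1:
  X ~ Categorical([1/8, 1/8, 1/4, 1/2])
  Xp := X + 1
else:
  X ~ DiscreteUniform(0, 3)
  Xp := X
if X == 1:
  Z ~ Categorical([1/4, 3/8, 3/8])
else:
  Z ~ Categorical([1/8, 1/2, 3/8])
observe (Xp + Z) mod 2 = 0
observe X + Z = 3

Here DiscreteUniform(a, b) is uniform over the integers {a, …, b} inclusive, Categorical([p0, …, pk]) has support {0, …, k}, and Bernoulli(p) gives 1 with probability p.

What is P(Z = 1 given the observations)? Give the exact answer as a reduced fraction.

P(Z = 1 | obs) = 8/15

Enumerate traces; 3 have nonzero weight after conditioning:
  (Y=1, X=1, Z=2) weight 3/320
  (Y=1, X=2, Z=1) weight 1/40
  (Y=1, X=3, Z=0) weight 1/80
Group by Z:
  weight(Z=0) = 1/80
  weight(Z=1) = 1/40
  weight(Z=2) = 3/320
Total weight = 1/80 + 1/40 + 3/320 = 3/64
P(Z=0 | obs) = 1/80 / 3/64 = 4/15
P(Z=1 | obs) = 1/40 / 3/64 = 8/15
P(Z=2 | obs) = 3/320 / 3/64 = 1/5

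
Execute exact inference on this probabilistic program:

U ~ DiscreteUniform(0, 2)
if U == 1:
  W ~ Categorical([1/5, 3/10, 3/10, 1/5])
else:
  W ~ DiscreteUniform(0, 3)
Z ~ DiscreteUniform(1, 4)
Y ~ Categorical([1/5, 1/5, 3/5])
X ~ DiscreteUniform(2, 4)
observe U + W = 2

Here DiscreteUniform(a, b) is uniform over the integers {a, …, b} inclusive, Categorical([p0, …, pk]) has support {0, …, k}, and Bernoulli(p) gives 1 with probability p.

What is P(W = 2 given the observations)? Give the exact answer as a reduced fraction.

P(W = 2 | obs) = 5/16

Enumerate traces; 108 have nonzero weight after conditioning:
  (U=0, W=2, Z=1, Y=0, X=2) weight 1/720
  (U=0, W=2, Z=1, Y=0, X=3) weight 1/720
  (U=0, W=2, Z=1, Y=0, X=4) weight 1/720
  (U=0, W=2, Z=1, Y=1, X=2) weight 1/720
  (U=0, W=2, Z=1, Y=1, X=3) weight 1/720
  (U=0, W=2, Z=1, Y=1, X=4) weight 1/720
  (U=0, W=2, Z=1, Y=2, X=2) weight 1/240
  (U=0, W=2, Z=1, Y=2, X=3) weight 1/240
  (U=1, W=1, Z=1, Y=0, X=2) weight 1/600
  (U=2, W=0, Z=1, Y=0, X=2) weight 1/720
  … 98 more
Group by W:
  weight(W=0) = 1/12
  weight(W=1) = 1/10
  weight(W=2) = 1/12
Total weight = 1/12 + 1/10 + 1/12 = 4/15
P(W=0 | obs) = 1/12 / 4/15 = 5/16
P(W=1 | obs) = 1/10 / 4/15 = 3/8
P(W=2 | obs) = 1/12 / 4/15 = 5/16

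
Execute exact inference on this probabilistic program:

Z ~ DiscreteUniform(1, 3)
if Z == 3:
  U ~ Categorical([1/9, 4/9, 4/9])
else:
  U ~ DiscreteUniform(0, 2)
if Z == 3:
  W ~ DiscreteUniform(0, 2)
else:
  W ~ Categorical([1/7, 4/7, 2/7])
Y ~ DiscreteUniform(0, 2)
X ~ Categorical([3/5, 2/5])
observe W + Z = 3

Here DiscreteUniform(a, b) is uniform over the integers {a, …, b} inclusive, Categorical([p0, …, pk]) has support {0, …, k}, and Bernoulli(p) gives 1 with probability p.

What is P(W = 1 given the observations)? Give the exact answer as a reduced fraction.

P(W = 1 | obs) = 12/25

Enumerate traces; 54 have nonzero weight after conditioning:
  (Z=1, U=0, W=2, Y=0, X=0) weight 2/315
  (Z=1, U=0, W=2, Y=0, X=1) weight 4/945
  (Z=1, U=0, W=2, Y=1, X=0) weight 2/315
  (Z=1, U=0, W=2, Y=1, X=1) weight 4/945
  (Z=1, U=0, W=2, Y=2, X=0) weight 2/315
  (Z=1, U=0, W=2, Y=2, X=1) weight 4/945
  (Z=1, U=1, W=2, Y=0, X=0) weight 2/315
  (Z=1, U=1, W=2, Y=0, X=1) weight 4/945
  (Z=2, U=0, W=1, Y=0, X=0) weight 4/315
  (Z=3, U=0, W=0, Y=0, X=0) weight 1/405
  … 44 more
Group by W:
  weight(W=0) = 1/9
  weight(W=1) = 4/21
  weight(W=2) = 2/21
Total weight = 1/9 + 4/21 + 2/21 = 25/63
P(W=0 | obs) = 1/9 / 25/63 = 7/25
P(W=1 | obs) = 4/21 / 25/63 = 12/25
P(W=2 | obs) = 2/21 / 25/63 = 6/25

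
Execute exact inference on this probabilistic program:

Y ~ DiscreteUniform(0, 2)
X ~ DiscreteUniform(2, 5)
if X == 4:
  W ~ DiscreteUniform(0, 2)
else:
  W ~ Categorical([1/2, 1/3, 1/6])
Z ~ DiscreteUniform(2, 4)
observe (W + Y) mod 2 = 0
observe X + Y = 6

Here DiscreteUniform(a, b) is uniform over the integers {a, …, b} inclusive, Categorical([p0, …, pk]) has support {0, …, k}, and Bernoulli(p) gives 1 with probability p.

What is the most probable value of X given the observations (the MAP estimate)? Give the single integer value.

Enumerate traces; 9 have nonzero weight after conditioning:
  (Y=1, X=5, W=1, Z=2) weight 1/108
  (Y=1, X=5, W=1, Z=3) weight 1/108
  (Y=1, X=5, W=1, Z=4) weight 1/108
  (Y=2, X=4, W=0, Z=2) weight 1/108
  (Y=2, X=4, W=0, Z=3) weight 1/108
  (Y=2, X=4, W=0, Z=4) weight 1/108
  (Y=2, X=4, W=2, Z=2) weight 1/108
  (Y=2, X=4, W=2, Z=3) weight 1/108
  … 1 more
Group by X:
  weight(X=4) = 1/18
  weight(X=5) = 1/36
Total weight = 1/18 + 1/36 = 1/12
P(X=4 | obs) = 1/18 / 1/12 = 2/3
P(X=5 | obs) = 1/36 / 1/12 = 1/3
argmax = 4

argmax_v P(X = v | obs) = 4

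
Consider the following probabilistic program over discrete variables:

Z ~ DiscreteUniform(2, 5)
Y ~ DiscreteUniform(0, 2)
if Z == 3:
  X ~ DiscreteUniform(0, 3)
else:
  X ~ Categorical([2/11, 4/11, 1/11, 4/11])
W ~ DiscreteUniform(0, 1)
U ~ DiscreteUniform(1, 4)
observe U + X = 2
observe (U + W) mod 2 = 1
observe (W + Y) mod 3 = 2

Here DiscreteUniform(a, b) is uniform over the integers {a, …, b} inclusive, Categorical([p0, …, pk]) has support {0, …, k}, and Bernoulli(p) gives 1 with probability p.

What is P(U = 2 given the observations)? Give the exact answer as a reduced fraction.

Enumerate traces; 8 have nonzero weight after conditioning:
  (Z=2, Y=1, X=0, W=1, U=2) weight 1/528
  (Z=2, Y=2, X=1, W=0, U=1) weight 1/264
  (Z=3, Y=1, X=0, W=1, U=2) weight 1/384
  (Z=3, Y=2, X=1, W=0, U=1) weight 1/384
  (Z=4, Y=1, X=0, W=1, U=2) weight 1/528
  (Z=4, Y=2, X=1, W=0, U=1) weight 1/264
  (Z=5, Y=1, X=0, W=1, U=2) weight 1/528
  (Z=5, Y=2, X=1, W=0, U=1) weight 1/264
Group by U:
  weight(U=1) = 59/4224
  weight(U=2) = 35/4224
Total weight = 59/4224 + 35/4224 = 47/2112
P(U=1 | obs) = 59/4224 / 47/2112 = 59/94
P(U=2 | obs) = 35/4224 / 47/2112 = 35/94

P(U = 2 | obs) = 35/94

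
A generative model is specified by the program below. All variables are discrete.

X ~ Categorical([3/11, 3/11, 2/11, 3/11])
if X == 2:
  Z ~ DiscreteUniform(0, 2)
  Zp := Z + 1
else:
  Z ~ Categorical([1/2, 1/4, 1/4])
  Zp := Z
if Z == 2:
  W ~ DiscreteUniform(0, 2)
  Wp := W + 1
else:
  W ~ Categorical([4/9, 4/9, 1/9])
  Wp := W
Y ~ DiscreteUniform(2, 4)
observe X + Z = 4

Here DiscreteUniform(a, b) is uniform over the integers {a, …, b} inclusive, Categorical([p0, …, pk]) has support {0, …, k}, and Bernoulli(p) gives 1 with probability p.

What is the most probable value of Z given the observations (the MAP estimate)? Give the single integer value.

argmax_v P(Z = v | obs) = 1

Enumerate traces; 18 have nonzero weight after conditioning:
  (X=2, Z=2, W=0, Y=2) weight 2/297
  (X=2, Z=2, W=0, Y=3) weight 2/297
  (X=2, Z=2, W=0, Y=4) weight 2/297
  (X=2, Z=2, W=1, Y=2) weight 2/297
  (X=2, Z=2, W=1, Y=3) weight 2/297
  (X=2, Z=2, W=1, Y=4) weight 2/297
  (X=2, Z=2, W=2, Y=2) weight 2/297
  (X=2, Z=2, W=2, Y=3) weight 2/297
  (X=3, Z=1, W=0, Y=2) weight 1/99
  … 9 more
Group by Z:
  weight(Z=1) = 3/44
  weight(Z=2) = 2/33
Total weight = 3/44 + 2/33 = 17/132
P(Z=1 | obs) = 3/44 / 17/132 = 9/17
P(Z=2 | obs) = 2/33 / 17/132 = 8/17
argmax = 1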